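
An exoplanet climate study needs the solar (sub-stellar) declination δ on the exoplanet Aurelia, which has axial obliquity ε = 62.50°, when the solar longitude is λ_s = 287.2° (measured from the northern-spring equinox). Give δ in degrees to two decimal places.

sin δ = sin ε · sin λ_s = sin 62.50° × sin 287.2° = -0.847342.
δ = arcsin(-0.847342) = -57.92°.

δ = -57.92°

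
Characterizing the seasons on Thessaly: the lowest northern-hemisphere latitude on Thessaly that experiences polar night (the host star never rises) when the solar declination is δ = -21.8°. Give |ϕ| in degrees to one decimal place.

|ϕ| = 68.2°

Polar night requires cos h₀ = −tan ϕ tan δ ≥ 1, i.e. tan ϕ tan δ ≤ −1.
The boundary is |tan ϕ| · |tan δ| = 1, so |ϕ| = 90° − |δ| = 90° − 21.8° = 68.2° in the northern hemisphere.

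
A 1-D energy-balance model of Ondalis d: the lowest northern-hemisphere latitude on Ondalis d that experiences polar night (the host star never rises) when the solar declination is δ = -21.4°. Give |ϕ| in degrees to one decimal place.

|ϕ| = 68.6°

Polar night requires cos h₀ = −tan ϕ tan δ ≥ 1, i.e. tan ϕ tan δ ≤ −1.
The boundary is |tan ϕ| · |tan δ| = 1, so |ϕ| = 90° − |δ| = 90° − 21.4° = 68.6° in the northern hemisphere.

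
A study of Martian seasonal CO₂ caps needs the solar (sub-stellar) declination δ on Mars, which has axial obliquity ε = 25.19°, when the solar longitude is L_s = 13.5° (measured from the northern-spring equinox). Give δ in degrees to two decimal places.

δ = +5.70°

sin δ = sin ε · sin L_s = sin 25.19° × sin 13.5° = 0.099359.
δ = arcsin(0.099359) = +5.70°.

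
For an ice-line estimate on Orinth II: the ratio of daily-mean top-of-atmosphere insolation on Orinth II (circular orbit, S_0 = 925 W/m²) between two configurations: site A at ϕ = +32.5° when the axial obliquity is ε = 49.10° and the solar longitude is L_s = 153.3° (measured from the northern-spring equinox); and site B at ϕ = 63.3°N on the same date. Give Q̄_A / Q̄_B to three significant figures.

— Configuration A (ϕ=+32.5°):
Solar declination: sin δ = sin ε · sin L_s = sin 49.10° × sin 153.3° = 0.33962, so δ = +19.854°.
cos h₀ = −tan(+32.5°) tan(+19.854°) = -0.2300, h₀ = 1.8029 rad.
Bracket: h₀ sin ϕ sin δ + cos ϕ cos δ sin h₀ = 1.8029×0.53730×0.33962 + 0.84339×0.94056×0.97318 = 0.328989 + 0.771984 = 1.100973.
Q̄ = (S_0/π) × [bracket] = (925/π) × 1.100973 = 324.17 W/m².
— Configuration B (ϕ=+63.3°):
cos h₀ = −tan(+63.3°) tan(+19.854°) = -0.7179, h₀ = 2.3716 rad.
Bracket: h₀ sin ϕ sin δ + cos ϕ cos δ sin h₀ = 2.3716×0.89337×0.33962 + 0.44932×0.94056×0.69612 = 0.719558 + 0.294189 = 1.013747.
Q̄ = (S_0/π) × [bracket] = (925/π) × 1.013747 = 298.48 W/m².
Ratio Q̄_A / Q̄_B = 324.17 / 298.48 = 1.086.

Q̄_A / Q̄_B ≈ 1.09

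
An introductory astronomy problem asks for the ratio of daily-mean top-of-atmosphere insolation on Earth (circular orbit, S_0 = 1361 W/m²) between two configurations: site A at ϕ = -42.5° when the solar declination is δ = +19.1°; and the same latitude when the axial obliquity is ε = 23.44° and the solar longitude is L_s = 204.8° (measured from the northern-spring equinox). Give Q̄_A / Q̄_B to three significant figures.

— Configuration A (ϕ=-42.5°):
cos h₀ = −tan(-42.5°) tan(+19.100°) = 0.3173, h₀ = 1.2479 rad.
Bracket: h₀ sin ϕ sin δ + cos ϕ cos δ sin h₀ = 1.2479×-0.67559×0.32722 + 0.73728×0.94495×0.94832 = -0.275869 + 0.660688 = 0.384819.
Q̄ = (S_0/π) × [bracket] = (1361/π) × 0.384819 = 166.71 W/m².
— Configuration B (ϕ=-42.5°):
Solar declination: sin δ = sin ε · sin L_s = sin 23.44° × sin 204.8° = -0.16685, so δ = -9.605°.
cos h₀ = −tan(-42.5°) tan(-9.605°) = -0.1551, h₀ = 1.7265 rad.
Bracket: h₀ sin ϕ sin δ + cos ϕ cos δ sin h₀ = 1.7265×-0.67559×-0.16685 + 0.73728×0.98598×0.98790 = 0.194615 + 0.718147 = 0.912762.
Q̄ = (S_0/π) × [bracket] = (1361/π) × 0.912762 = 395.43 W/m².
Ratio Q̄_A / Q̄_B = 166.71 / 395.43 = 0.4216.

Q̄_A / Q̄_B ≈ 0.422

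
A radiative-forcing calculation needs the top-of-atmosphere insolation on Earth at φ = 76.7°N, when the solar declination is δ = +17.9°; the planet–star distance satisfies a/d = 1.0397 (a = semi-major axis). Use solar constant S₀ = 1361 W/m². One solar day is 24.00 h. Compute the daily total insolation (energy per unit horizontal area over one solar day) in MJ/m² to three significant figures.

cos H₀ = −tan(+76.7°) tan(+17.900°) = -1.3663 ≤ −1 ⇒ polar day, H₀ = π.
Bracket: H₀ sin φ sin δ + cos φ cos δ sin H₀ = 3.1416×0.97318×0.30736 + 0.23005×0.95159×0.00000 = 0.939705 + 0.000000 = 0.939705.
Inverse-square distance factor (a/d)² = 1.0397² = 1.080976.
Q̄ = (S₀/π) × 1.080976 × [bracket] = (1361/π) × 1.080976 × 0.939705 = 440.06 W/m².
Daily total = Q̄ × 24.00 h × 3600 s/h = 440.06 × 24.00 × 3600 / 10⁶ = 38.02 MJ/m².

38.0 MJ/m²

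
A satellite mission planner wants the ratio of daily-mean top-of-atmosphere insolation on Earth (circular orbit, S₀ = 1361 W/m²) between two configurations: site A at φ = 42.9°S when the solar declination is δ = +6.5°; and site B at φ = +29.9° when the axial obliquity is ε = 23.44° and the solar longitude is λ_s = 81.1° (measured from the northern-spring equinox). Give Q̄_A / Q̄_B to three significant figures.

Q̄_A / Q̄_B ≈ 0.541

— Configuration A (φ=-42.9°):
cos H₀ = −tan(-42.9°) tan(+6.500°) = 0.1059, H₀ = 1.4647 rad.
Bracket: H₀ sin φ sin δ + cos φ cos δ sin H₀ = 1.4647×-0.68072×0.11320 + 0.73254×0.99357×0.99438 = -0.112866 + 0.723739 = 0.610873.
Q̄ = (S₀/π) × [bracket] = (1361/π) × 0.610873 = 264.64 W/m².
— Configuration B (φ=+29.9°):
Solar declination: sin δ = sin ε · sin λ_s = sin 23.44° × sin 81.1° = 0.39300, so δ = +23.141°.
cos H₀ = −tan(+29.9°) tan(+23.141°) = -0.2458, H₀ = 1.8191 rad.
Bracket: H₀ sin φ sin δ + cos φ cos δ sin H₀ = 1.8191×0.49849×0.39300 + 0.86690×0.91954×0.96933 = 0.356374 + 0.772701 = 1.129075.
Q̄ = (S₀/π) × [bracket] = (1361/π) × 1.129075 = 489.14 W/m².
Ratio Q̄_A / Q̄_B = 264.64 / 489.14 = 0.5410.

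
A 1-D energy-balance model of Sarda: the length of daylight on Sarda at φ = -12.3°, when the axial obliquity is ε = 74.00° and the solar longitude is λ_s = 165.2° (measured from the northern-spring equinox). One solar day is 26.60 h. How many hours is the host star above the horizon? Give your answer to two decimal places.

Solar declination: sin δ = sin ε · sin λ_s = sin 74.00° × sin 165.2° = 0.24555, so δ = +14.214°.
cos H₀ = −tan φ · tan δ = −tan(-12.3°) × tan(+14.214°) = 0.0552, so H₀ = 1.5155 rad = 86.83°.
Daylight = 2H₀/(2π) × 26.60 h = (1.5155/π) × 26.60 = 12.83 h.

12.83 h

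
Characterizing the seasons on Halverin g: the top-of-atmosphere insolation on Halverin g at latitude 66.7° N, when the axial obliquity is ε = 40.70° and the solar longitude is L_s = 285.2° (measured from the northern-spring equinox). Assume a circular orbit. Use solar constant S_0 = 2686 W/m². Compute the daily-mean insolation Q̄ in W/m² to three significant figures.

Solar declination: sin δ = sin ε · sin L_s = sin 40.70° × sin 285.2° = -0.62929, so δ = -38.997°.
cos h₀ = −tan(+66.7°) tan(-38.997°) = 1.8801 ≥ 1 ⇒ polar night, h₀ = 0 and Q̄ = 0.

Q̄ ≈ 0.00 W/m²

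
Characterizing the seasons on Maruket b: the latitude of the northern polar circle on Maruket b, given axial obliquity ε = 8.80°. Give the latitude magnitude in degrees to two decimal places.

81.20°

The polar circle is the lowest latitude that experiences at least one full rotation of continuous daylight at the northern-summer solstice; it lies at |ϕ| = 90° − ε = 90° − 8.80° = 81.20°.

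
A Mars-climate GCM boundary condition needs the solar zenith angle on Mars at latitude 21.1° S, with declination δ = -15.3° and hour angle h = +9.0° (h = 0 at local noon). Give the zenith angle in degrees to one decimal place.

θ_z = 10.3°

cos θ_z = sin φ sin δ + cos φ cos δ cos h = 0.094993 + 0.888808 = 0.983801.
θ_z = arccos(0.983801) = 10.3°.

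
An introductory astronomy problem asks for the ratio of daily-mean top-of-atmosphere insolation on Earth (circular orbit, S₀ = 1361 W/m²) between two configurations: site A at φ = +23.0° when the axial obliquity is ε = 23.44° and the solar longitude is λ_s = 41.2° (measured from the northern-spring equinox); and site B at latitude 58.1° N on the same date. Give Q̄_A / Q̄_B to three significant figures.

Q̄_A / Q̄_B ≈ 1.16

— Configuration A (φ=+23.0°):
Solar declination: sin δ = sin ε · sin λ_s = sin 23.44° × sin 41.2° = 0.26202, so δ = +15.190°.
cos H₀ = −tan(+23.0°) tan(+15.190°) = -0.1152, H₀ = 1.6863 rad.
Bracket: H₀ sin φ sin δ + cos φ cos δ sin H₀ = 1.6863×0.39073×0.26202 + 0.92050×0.96506×0.99334 = 0.172642 + 0.882421 = 1.055063.
Q̄ = (S₀/π) × [bracket] = (1361/π) × 1.055063 = 457.07 W/m².
— Configuration B (φ=+58.1°):
cos H₀ = −tan(+58.1°) tan(+15.190°) = -0.4362, H₀ = 2.0222 rad.
Bracket: H₀ sin φ sin δ + cos φ cos δ sin H₀ = 2.0222×0.84897×0.26202 + 0.52844×0.96506×0.89985 = 0.449833 + 0.458902 = 0.908735.
Q̄ = (S₀/π) × [bracket] = (1361/π) × 0.908735 = 393.68 W/m².
Ratio Q̄_A / Q̄_B = 457.07 / 393.68 = 1.161.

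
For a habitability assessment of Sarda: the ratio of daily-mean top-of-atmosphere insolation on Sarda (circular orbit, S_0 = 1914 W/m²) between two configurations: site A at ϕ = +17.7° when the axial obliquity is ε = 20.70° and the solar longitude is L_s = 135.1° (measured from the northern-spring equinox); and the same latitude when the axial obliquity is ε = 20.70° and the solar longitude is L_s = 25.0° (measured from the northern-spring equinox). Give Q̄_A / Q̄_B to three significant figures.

— Configuration A (ϕ=+17.7°):
Solar declination: sin δ = sin ε · sin L_s = sin 20.70° × sin 135.1° = 0.24951, so δ = +14.448°.
cos h₀ = −tan(+17.7°) tan(+14.448°) = -0.0822, h₀ = 1.6531 rad.
Bracket: h₀ sin ϕ sin δ + cos ϕ cos δ sin h₀ = 1.6531×0.30403×0.24951 + 0.95266×0.96837×0.99661 = 0.125402 + 0.919400 = 1.044802.
Q̄ = (S_0/π) × [bracket] = (1914/π) × 1.044802 = 636.54 W/m².
— Configuration B (ϕ=+17.7°):
Solar declination: sin δ = sin ε · sin L_s = sin 20.70° × sin 25.0° = 0.14938, so δ = +8.591°.
cos h₀ = −tan(+17.7°) tan(+8.591°) = -0.0482, h₀ = 1.6190 rad.
Bracket: h₀ sin ϕ sin δ + cos ϕ cos δ sin h₀ = 1.6190×0.30403×0.14938 + 0.95266×0.98878×0.99884 = 0.073529 + 0.940878 = 1.014407.
Q̄ = (S_0/π) × [bracket] = (1914/π) × 1.014407 = 618.02 W/m².
Ratio Q̄_A / Q̄_B = 636.54 / 618.02 = 1.030.

Q̄_A / Q̄_B ≈ 1.03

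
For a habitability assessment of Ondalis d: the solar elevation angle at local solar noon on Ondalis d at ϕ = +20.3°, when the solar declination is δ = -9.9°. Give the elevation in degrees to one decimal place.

At local noon the hour angle is zero, so the zenith angle equals |ϕ − δ| = |+20.3° − (-9.900°)| = 30.200°.
Elevation = 90° − 30.200° = 59.8°.

59.8°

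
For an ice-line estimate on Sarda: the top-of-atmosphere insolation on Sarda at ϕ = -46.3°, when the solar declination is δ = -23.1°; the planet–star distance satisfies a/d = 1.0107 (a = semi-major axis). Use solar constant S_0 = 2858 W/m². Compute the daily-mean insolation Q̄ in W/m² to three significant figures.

Q̄ ≈ 1.06e+03 W/m²

cos h₀ = −tan(-46.3°) tan(-23.100°) = -0.4463, h₀ = 2.0335 rad.
Bracket: h₀ sin ϕ sin δ + cos ϕ cos δ sin h₀ = 2.0335×-0.72297×-0.39234 + 0.69088×0.91982×0.89486 = 0.576802 + 0.568670 = 1.145472.
Inverse-square distance factor (a/d)² = 1.0107² = 1.021514.
Q̄ = (S_0/π) × 1.021514 × [bracket] = (2858/π) × 1.021514 × 1.145472 = 1064 W/m².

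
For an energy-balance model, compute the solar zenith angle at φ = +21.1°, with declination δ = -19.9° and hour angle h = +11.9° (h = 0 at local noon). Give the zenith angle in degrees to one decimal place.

cos θ_z = sin φ sin δ + cos φ cos δ cos h = -0.122536 + 0.858392 = 0.735856.
θ_z = arccos(0.735856) = 42.6°.

θ_z = 42.6°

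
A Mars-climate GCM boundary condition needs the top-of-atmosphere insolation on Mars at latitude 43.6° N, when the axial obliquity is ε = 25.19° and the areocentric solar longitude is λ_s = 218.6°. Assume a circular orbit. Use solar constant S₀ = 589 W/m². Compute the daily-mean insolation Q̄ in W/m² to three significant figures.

Q̄ ≈ 81.5 W/m²

sin δ = sin 25.19° × sin 218.6° = -0.26554, so δ = -15.399°.
cos H₀ = −tan(+43.6°) tan(-15.399°) = 0.2623, H₀ = 1.3054 rad.
Bracket: H₀ sin φ sin δ + cos φ cos δ sin H₀ = 1.3054×0.68962×-0.26554 + 0.72417×0.96410×0.96499 = -0.239047 + 0.673729 = 0.434682.
Q̄ = (S₀/π) × [bracket] = (589/π) × 0.434682 = 81.50 W/m².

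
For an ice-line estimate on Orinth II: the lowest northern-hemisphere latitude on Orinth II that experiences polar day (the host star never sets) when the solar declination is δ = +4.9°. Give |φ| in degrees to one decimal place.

|φ| = 85.1°

Polar day requires cos H₀ = −tan φ tan δ ≤ −1, i.e. tan φ tan δ ≥ 1.
The boundary is |tan φ| · |tan δ| = 1, so |φ| = 90° − |δ| = 90° − 4.9° = 85.1° in the northern hemisphere.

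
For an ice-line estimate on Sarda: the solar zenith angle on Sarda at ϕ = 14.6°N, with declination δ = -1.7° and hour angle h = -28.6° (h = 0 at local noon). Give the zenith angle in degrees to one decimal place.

θ_z = 32.7°

cos θ_z = sin ϕ sin δ + cos ϕ cos δ cos h = -0.007478 + 0.849258 = 0.841780.
θ_z = arccos(0.841780) = 32.7°.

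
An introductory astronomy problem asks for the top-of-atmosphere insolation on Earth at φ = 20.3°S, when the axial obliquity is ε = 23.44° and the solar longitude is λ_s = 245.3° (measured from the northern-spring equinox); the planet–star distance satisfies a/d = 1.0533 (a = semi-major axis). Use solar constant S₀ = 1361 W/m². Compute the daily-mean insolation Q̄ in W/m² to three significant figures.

Q̄ ≈ 519 W/m²

Solar declination: sin δ = sin ε · sin λ_s = sin 23.44° × sin 245.3° = -0.36139, so δ = -21.186°.
cos H₀ = −tan(-20.3°) tan(-21.186°) = -0.1434, H₀ = 1.7147 rad.
Bracket: H₀ sin φ sin δ + cos φ cos δ sin H₀ = 1.7147×-0.34694×-0.36139 + 0.93789×0.93241×0.98967 = 0.214990 + 0.865464 = 1.080454.
Inverse-square distance factor (a/d)² = 1.0533² = 1.109441.
Q̄ = (S₀/π) × 1.109441 × [bracket] = (1361/π) × 1.109441 × 1.080454 = 519.3 W/m².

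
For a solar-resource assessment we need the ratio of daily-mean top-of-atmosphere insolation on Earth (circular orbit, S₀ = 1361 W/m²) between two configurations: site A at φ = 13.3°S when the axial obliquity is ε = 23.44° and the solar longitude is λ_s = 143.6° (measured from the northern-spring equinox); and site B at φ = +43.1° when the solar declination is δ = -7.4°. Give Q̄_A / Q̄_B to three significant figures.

Q̄_A / Q̄_B ≈ 1.46

— Configuration A (φ=-13.3°):
Solar declination: sin δ = sin ε · sin λ_s = sin 23.44° × sin 143.6° = 0.23606, so δ = +13.654°.
cos H₀ = −tan(-13.3°) tan(+13.654°) = 0.0574, H₀ = 1.5133 rad.
Bracket: H₀ sin φ sin δ + cos φ cos δ sin H₀ = 1.5133×-0.23005×0.23606 + 0.97318×0.97174×0.99835 = -0.082181 + 0.944118 = 0.861937.
Q̄ = (S₀/π) × [bracket] = (1361/π) × 0.861937 = 373.41 W/m².
— Configuration B (φ=+43.1°):
cos H₀ = −tan(+43.1°) tan(-7.400°) = 0.1215, H₀ = 1.4490 rad.
Bracket: H₀ sin φ sin δ + cos φ cos δ sin H₀ = 1.4490×0.68327×-0.12880 + 0.73016×0.99167×0.99259 = -0.127520 + 0.718712 = 0.591192.
Q̄ = (S₀/π) × [bracket] = (1361/π) × 0.591192 = 256.12 W/m².
Ratio Q̄_A / Q̄_B = 373.41 / 256.12 = 1.458.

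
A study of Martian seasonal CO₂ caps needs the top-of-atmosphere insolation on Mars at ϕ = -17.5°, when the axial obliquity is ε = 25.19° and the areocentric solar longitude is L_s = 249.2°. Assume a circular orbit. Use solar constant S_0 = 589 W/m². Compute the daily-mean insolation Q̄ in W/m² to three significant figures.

Q̄ ≈ 201 W/m²

sin δ = sin 25.19° × sin 249.2° = -0.39788, so δ = -23.446°.
cos h₀ = −tan(-17.5°) tan(-23.446°) = -0.1367, h₀ = 1.7080 rad.
Bracket: h₀ sin ϕ sin δ + cos ϕ cos δ sin h₀ = 1.7080×-0.30071×-0.39788 + 0.95372×0.91744×0.99061 = 0.204356 + 0.866765 = 1.071121.
Q̄ = (S_0/π) × [bracket] = (589/π) × 1.071121 = 200.8 W/m².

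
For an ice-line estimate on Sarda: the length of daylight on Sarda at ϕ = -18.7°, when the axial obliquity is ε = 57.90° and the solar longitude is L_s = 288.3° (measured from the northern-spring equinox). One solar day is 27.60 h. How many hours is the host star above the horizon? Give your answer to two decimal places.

Solar declination: sin δ = sin ε · sin L_s = sin 57.90° × sin 288.3° = -0.80428, so δ = -53.541°.
cos h₀ = −tan ϕ · tan δ = −tan(-18.7°) × tan(-53.541°) = -0.4581, so h₀ = 2.0467 rad = 117.27°.
Daylight = 2h₀/(2π) × 27.60 h = (2.0467/π) × 27.60 = 17.98 h.

17.98 h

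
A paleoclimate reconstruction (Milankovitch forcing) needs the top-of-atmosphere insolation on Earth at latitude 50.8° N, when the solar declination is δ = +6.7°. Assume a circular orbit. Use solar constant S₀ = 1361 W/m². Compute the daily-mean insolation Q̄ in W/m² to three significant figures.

Q̄ ≈ 336 W/m²

cos H₀ = −tan(+50.8°) tan(+6.700°) = -0.1440, H₀ = 1.7153 rad.
Bracket: H₀ sin φ sin δ + cos φ cos δ sin H₀ = 1.7153×0.77494×0.11667 + 0.63203×0.99317×0.98957 = 0.155084 + 0.621166 = 0.776250.
Q̄ = (S₀/π) × [bracket] = (1361/π) × 0.776250 = 336.3 W/m².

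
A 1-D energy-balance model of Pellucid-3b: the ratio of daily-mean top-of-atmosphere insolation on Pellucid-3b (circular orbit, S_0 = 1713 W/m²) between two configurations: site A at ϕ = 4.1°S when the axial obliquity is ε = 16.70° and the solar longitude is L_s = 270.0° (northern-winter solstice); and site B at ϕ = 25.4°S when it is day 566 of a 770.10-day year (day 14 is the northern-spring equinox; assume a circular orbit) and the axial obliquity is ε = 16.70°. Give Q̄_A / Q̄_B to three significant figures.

Q̄_A / Q̄_B ≈ 0.928

— Configuration A (ϕ=-4.1°):
Solar declination: sin δ = sin ε · sin L_s = sin 16.70° × sin 270.0° = -0.28736, so δ = -16.700°.
cos h₀ = −tan(-4.1°) tan(-16.700°) = -0.0215, h₀ = 1.5923 rad.
Bracket: h₀ sin ϕ sin δ + cos ϕ cos δ sin h₀ = 1.5923×-0.07150×-0.28736 + 0.99744×0.95782×0.99977 = 0.032716 + 0.955148 = 0.987864.
Q̄ = (S_0/π) × [bracket] = (1713/π) × 0.987864 = 538.65 W/m².
— Configuration B (ϕ=-25.4°):
Solar longitude: L_s = 360° × (566 − 14)/770.10 = 258.044°.
sin δ = sin 16.70° × sin 258.044° = -0.28113, so δ = -16.327°.
cos h₀ = −tan(-25.4°) tan(-16.327°) = -0.1391, h₀ = 1.7103 rad.
Bracket: h₀ sin ϕ sin δ + cos ϕ cos δ sin h₀ = 1.7103×-0.42894×-0.28113 + 0.90334×0.95967×0.99028 = 0.206241 + 0.858482 = 1.064723.
Q̄ = (S_0/π) × [bracket] = (1713/π) × 1.064723 = 580.56 W/m².
Ratio Q̄_A / Q̄_B = 538.65 / 580.56 = 0.9278.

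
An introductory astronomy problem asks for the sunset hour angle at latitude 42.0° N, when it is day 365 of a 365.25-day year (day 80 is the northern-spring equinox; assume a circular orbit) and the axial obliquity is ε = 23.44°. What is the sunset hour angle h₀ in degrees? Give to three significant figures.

h₀ = 67.5°

Solar longitude: L_s = 360° × (365 − 80)/365.25 = 280.903°.
sin δ = sin 23.44° × sin 280.903° = -0.39061, so δ = -22.992°.
cos h₀ = −tan ϕ · tan δ = −tan(+42.0°) × tan(-22.992°) = 0.3821, so h₀ = 1.1788 rad = 67.54°.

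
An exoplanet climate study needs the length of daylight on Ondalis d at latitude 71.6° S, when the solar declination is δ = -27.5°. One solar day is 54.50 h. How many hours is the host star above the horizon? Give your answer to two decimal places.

54.50 h

Sunrise equation: cos h₀ = −tan ϕ · tan δ = -1.5649 ≤ −1, so the host star never sets (polar day) and h₀ = π.
Daylight = 2h₀/(2π) × 54.50 h = (3.1416/π) × 54.50 = 54.50 h.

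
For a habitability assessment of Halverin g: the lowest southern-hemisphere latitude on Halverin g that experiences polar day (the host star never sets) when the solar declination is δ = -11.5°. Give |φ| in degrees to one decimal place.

|φ| = 78.5°

Polar day requires cos H₀ = −tan φ tan δ ≤ −1, i.e. tan φ tan δ ≥ 1.
The boundary is |tan φ| · |tan δ| = 1, so |φ| = 90° − |δ| = 90° − 11.5° = 78.5° in the southern hemisphere.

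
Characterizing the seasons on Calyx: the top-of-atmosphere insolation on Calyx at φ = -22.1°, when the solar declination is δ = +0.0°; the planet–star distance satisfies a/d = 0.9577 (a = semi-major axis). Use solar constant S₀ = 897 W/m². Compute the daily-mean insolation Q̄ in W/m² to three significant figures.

Q̄ ≈ 243 W/m²

cos H₀ = −tan(-22.1°) tan(+0.000°) = 0.0000, H₀ = 1.5708 rad.
Bracket: H₀ sin φ sin δ + cos φ cos δ sin H₀ = 1.5708×-0.37622×0.00000 + 0.92653×1.00000×1.00000 = -0.000000 + 0.926530 = 0.926530.
Inverse-square distance factor (a/d)² = 0.9577² = 0.917189.
Q̄ = (S₀/π) × 0.917189 × [bracket] = (897/π) × 0.917189 × 0.926530 = 242.6 W/m².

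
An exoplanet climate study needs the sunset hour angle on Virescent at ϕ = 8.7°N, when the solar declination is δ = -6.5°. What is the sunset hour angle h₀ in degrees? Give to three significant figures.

h₀ = 89.0°

cos h₀ = −tan ϕ · tan δ = −tan(+8.7°) × tan(-6.500°) = 0.0174, so h₀ = 1.5534 rad = 89.00°.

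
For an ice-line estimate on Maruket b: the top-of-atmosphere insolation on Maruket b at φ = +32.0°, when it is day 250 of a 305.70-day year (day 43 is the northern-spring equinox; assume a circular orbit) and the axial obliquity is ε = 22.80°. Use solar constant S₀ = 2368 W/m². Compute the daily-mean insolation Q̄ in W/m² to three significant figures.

Q̄ ≈ 397 W/m²

Solar longitude: λ_s = 360° × (250 − 43)/305.70 = 243.768°.
sin δ = sin 22.80° × sin 243.768° = -0.34761, so δ = -20.341°.
cos H₀ = −tan(+32.0°) tan(-20.341°) = 0.2317, H₀ = 1.3370 rad.
Bracket: H₀ sin φ sin δ + cos φ cos δ sin H₀ = 1.3370×0.52992×-0.34761 + 0.84805×0.93764×0.97280 = -0.246283 + 0.773537 = 0.527254.
Q̄ = (S₀/π) × [bracket] = (2368/π) × 0.527254 = 397.4 W/m².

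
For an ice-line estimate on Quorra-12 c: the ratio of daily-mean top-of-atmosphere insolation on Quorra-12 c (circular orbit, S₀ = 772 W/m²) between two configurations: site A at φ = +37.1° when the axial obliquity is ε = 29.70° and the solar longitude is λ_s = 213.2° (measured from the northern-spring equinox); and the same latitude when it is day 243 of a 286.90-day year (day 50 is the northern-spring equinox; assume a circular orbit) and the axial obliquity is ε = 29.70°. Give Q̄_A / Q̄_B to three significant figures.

Q̄_A / Q̄_B ≈ 1.50

— Configuration A (φ=+37.1°):
Solar declination: sin δ = sin ε · sin λ_s = sin 29.70° × sin 213.2° = -0.27129, so δ = -15.741°.
cos H₀ = −tan(+37.1°) tan(-15.741°) = 0.2132, H₀ = 1.3560 rad.
Bracket: H₀ sin φ sin δ + cos φ cos δ sin H₀ = 1.3560×0.60321×-0.27129 + 0.79758×0.96250×0.97701 = -0.221902 + 0.750022 = 0.528120.
Q̄ = (S₀/π) × [bracket] = (772/π) × 0.528120 = 129.78 W/m².
— Configuration B (φ=+37.1°):
Solar longitude: λ_s = 360° × (243 − 50)/286.90 = 242.175°.
sin δ = sin 29.70° × sin 242.175° = -0.43817, so δ = -25.987°.
cos H₀ = −tan(+37.1°) tan(-25.987°) = 0.3687, H₀ = 1.1932 rad.
Bracket: H₀ sin φ sin δ + cos φ cos δ sin H₀ = 1.1932×0.60321×-0.43817 + 0.79758×0.89889×0.92956 = -0.315373 + 0.666436 = 0.351063.
Q̄ = (S₀/π) × [bracket] = (772/π) × 0.351063 = 86.269 W/m².
Ratio Q̄_A / Q̄_B = 129.78 / 86.269 = 1.504.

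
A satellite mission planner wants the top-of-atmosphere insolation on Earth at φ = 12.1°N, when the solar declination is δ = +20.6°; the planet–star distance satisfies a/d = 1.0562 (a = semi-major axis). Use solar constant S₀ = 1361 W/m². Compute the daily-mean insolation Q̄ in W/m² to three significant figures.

cos H₀ = −tan(+12.1°) tan(+20.600°) = -0.0806, H₀ = 1.6515 rad.
Bracket: H₀ sin φ sin δ + cos φ cos δ sin H₀ = 1.6515×0.20962×0.35184 + 0.97778×0.93606×0.99675 = 0.121803 + 0.912286 = 1.034089.
Inverse-square distance factor (a/d)² = 1.0562² = 1.115558.
Q̄ = (S₀/π) × 1.115558 × [bracket] = (1361/π) × 1.115558 × 1.034089 = 499.8 W/m².

Q̄ ≈ 500 W/m²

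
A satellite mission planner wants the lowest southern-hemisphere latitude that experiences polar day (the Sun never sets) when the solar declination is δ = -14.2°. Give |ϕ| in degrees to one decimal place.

|ϕ| = 75.8°

Polar day requires cos h₀ = −tan ϕ tan δ ≤ −1, i.e. tan ϕ tan δ ≥ 1.
The boundary is |tan ϕ| · |tan δ| = 1, so |ϕ| = 90° − |δ| = 90° − 14.2° = 75.8° in the southern hemisphere.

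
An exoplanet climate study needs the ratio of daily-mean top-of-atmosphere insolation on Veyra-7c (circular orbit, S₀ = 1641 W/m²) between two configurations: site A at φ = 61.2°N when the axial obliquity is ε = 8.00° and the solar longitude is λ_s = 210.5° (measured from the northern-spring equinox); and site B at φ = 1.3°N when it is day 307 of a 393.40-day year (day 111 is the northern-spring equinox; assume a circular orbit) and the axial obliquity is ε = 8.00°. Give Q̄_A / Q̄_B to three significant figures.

Q̄_A / Q̄_B ≈ 0.387

— Configuration A (φ=+61.2°):
Solar declination: sin δ = sin ε · sin λ_s = sin 8.00° × sin 210.5° = -0.07064, so δ = -4.050°.
cos H₀ = −tan(+61.2°) tan(-4.050°) = 0.1288, H₀ = 1.4416 rad.
Bracket: H₀ sin φ sin δ + cos φ cos δ sin H₀ = 1.4416×0.87631×-0.07064 + 0.48175×0.99750×0.99167 = -0.089239 + 0.476543 = 0.387304.
Q̄ = (S₀/π) × [bracket] = (1641/π) × 0.387304 = 202.31 W/m².
— Configuration B (φ=+1.3°):
Solar longitude: λ_s = 360° × (307 − 111)/393.40 = 179.359°.
sin δ = sin 8.00° × sin 179.359° = 0.00156, so δ = +0.089°.
cos H₀ = −tan(+1.3°) tan(+0.089°) = -0.0000, H₀ = 1.5708 rad.
Bracket: H₀ sin φ sin δ + cos φ cos δ sin H₀ = 1.5708×0.02269×0.00156 + 0.99974×1.00000×1.00000 = 0.000056 + 0.999740 = 0.999796.
Q̄ = (S₀/π) × [bracket] = (1641/π) × 0.999796 = 522.24 W/m².
Ratio Q̄_A / Q̄_B = 202.31 / 522.24 = 0.3874.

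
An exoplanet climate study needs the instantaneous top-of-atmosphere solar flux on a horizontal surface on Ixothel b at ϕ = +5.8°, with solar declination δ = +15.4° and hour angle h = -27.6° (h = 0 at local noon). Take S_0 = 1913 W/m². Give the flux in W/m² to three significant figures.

1.68e+03 W/m²

cos θ_z = sin ϕ sin δ + cos ϕ cos δ cos h = 0.026836 + 0.850011 = 0.876847.
Flux = S_0 · cos θ_z = 1913 × 0.876847 = 1677 W/m².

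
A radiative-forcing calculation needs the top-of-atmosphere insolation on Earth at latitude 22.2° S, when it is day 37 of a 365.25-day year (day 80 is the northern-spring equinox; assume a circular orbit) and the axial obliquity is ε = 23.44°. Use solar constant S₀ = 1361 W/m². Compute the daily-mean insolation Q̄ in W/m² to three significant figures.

Q̄ ≈ 458 W/m²

Solar longitude: λ_s = 360° × (37 − 80)/365.25 = -42.382°, i.e. -42.382° + 360° = 317.618°.
sin δ = sin 23.44° × sin 317.618° = -0.26814, so δ = -15.553°.
cos H₀ = −tan(-22.2°) tan(-15.553°) = -0.1136, H₀ = 1.6846 rad.
Bracket: H₀ sin φ sin δ + cos φ cos δ sin H₀ = 1.6846×-0.37784×-0.26814 + 0.92587×0.96338×0.99353 = 0.170674 + 0.886194 = 1.056868.
Q̄ = (S₀/π) × [bracket] = (1361/π) × 1.056868 = 457.9 W/m².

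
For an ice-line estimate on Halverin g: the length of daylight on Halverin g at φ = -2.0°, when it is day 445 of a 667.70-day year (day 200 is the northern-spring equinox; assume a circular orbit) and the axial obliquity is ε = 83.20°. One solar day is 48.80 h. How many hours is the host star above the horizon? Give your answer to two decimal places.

23.81 h

Solar longitude: λ_s = 360° × (445 − 200)/667.70 = 132.095°.
sin δ = sin 83.20° × sin 132.095° = 0.73681, so δ = +47.461°.
cos H₀ = −tan φ · tan δ = −tan(-2.0°) × tan(+47.461°) = 0.0381, so H₀ = 1.5327 rad = 87.82°.
Daylight = 2H₀/(2π) × 48.80 h = (1.5327/π) × 48.80 = 23.81 h.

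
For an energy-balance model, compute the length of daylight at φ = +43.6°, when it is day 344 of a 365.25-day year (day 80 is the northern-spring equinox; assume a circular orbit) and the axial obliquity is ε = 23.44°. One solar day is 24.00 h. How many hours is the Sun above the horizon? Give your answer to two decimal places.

8.81 h

Solar longitude: λ_s = 360° × (344 − 80)/365.25 = 260.205°.
sin δ = sin 23.44° × sin 260.205° = -0.39199, so δ = -23.078°.
cos H₀ = −tan φ · tan δ = −tan(+43.6°) × tan(-23.078°) = 0.4058, so H₀ = 1.1530 rad = 66.06°.
Daylight = 2H₀/(2π) × 24.00 h = (1.1530/π) × 24.00 = 8.81 h.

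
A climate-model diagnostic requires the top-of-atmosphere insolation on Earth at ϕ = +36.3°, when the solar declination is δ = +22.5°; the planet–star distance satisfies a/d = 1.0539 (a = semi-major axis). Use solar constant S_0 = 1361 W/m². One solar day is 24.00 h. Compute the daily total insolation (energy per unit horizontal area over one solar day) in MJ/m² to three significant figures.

47.2 MJ/m²

cos h₀ = −tan(+36.3°) tan(+22.500°) = -0.3043, h₀ = 1.8800 rad.
Bracket: h₀ sin ϕ sin δ + cos ϕ cos δ sin h₀ = 1.8800×0.59201×0.38268 + 0.80593×0.92388×0.95259 = 0.425915 + 0.709282 = 1.135197.
Inverse-square distance factor (a/d)² = 1.0539² = 1.110705.
Q̄ = (S_0/π) × 1.110705 × [bracket] = (1361/π) × 1.110705 × 1.135197 = 546.23 W/m².
Daily total = Q̄ × 24.00 h × 3600 s/h = 546.23 × 24.00 × 3600 / 10⁶ = 47.19 MJ/m².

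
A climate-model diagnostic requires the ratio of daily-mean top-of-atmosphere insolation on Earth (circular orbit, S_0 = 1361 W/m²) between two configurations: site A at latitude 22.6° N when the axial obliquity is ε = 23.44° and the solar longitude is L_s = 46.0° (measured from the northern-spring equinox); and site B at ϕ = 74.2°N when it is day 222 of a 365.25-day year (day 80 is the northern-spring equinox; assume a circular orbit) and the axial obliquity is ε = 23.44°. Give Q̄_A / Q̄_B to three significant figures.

— Configuration A (ϕ=+22.6°):
Solar declination: sin δ = sin ε · sin L_s = sin 23.44° × sin 46.0° = 0.28615, so δ = +16.627°.
cos h₀ = −tan(+22.6°) tan(+16.627°) = -0.1243, h₀ = 1.6954 rad.
Bracket: h₀ sin ϕ sin δ + cos ϕ cos δ sin h₀ = 1.6954×0.38430×0.28615 + 0.92321×0.95819×0.99224 = 0.186439 + 0.877746 = 1.064185.
Q̄ = (S_0/π) × [bracket] = (1361/π) × 1.064185 = 461.03 W/m².
— Configuration B (ϕ=+74.2°):
Solar longitude: L_s = 360° × (222 − 80)/365.25 = 139.959°.
sin δ = sin 23.44° × sin 139.959° = 0.25591, so δ = +14.828°.
cos h₀ = −tan(+74.2°) tan(+14.828°) = -0.9355, h₀ = 2.7805 rad.
Bracket: h₀ sin ϕ sin δ + cos ϕ cos δ sin h₀ = 2.7805×0.96222×0.25591 + 0.27228×0.96670×0.35326 = 0.684675 + 0.092983 = 0.777658.
Q̄ = (S_0/π) × [bracket] = (1361/π) × 0.777658 = 336.90 W/m².
Ratio Q̄_A / Q̄_B = 461.03 / 336.90 = 1.368.

Q̄_A / Q̄_B ≈ 1.37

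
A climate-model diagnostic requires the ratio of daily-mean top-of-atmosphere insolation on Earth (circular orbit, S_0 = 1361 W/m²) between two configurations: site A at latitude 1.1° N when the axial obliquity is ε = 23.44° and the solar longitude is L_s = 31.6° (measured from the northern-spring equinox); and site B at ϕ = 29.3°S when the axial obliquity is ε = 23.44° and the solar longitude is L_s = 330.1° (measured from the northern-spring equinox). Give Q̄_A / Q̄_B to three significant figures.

Q̄_A / Q̄_B ≈ 0.972

— Configuration A (ϕ=+1.1°):
Solar declination: sin δ = sin ε · sin L_s = sin 23.44° × sin 31.6° = 0.20844, so δ = +12.031°.
cos h₀ = −tan(+1.1°) tan(+12.031°) = -0.0041, h₀ = 1.5749 rad.
Bracket: h₀ sin ϕ sin δ + cos ϕ cos δ sin h₀ = 1.5749×0.01920×0.20844 + 0.99982×0.97804×0.99999 = 0.006303 + 0.977854 = 0.984157.
Q̄ = (S_0/π) × [bracket] = (1361/π) × 0.984157 = 426.36 W/m².
— Configuration B (ϕ=-29.3°):
Solar declination: sin δ = sin ε · sin L_s = sin 23.44° × sin 330.1° = -0.19829, so δ = -11.437°.
cos h₀ = −tan(-29.3°) tan(-11.437°) = -0.1135, h₀ = 1.6846 rad.
Bracket: h₀ sin ϕ sin δ + cos ϕ cos δ sin h₀ = 1.6846×-0.48938×-0.19829 + 0.87207×0.98014×0.99353 = 0.163472 + 0.849220 = 1.012692.
Q̄ = (S_0/π) × [bracket] = (1361/π) × 1.012692 = 438.72 W/m².
Ratio Q̄_A / Q̄_B = 426.36 / 438.72 = 0.9718.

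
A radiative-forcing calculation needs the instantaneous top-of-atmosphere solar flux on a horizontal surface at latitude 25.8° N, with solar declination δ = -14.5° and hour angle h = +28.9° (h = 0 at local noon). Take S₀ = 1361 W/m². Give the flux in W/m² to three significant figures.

cos θ_z = sin φ sin δ + cos φ cos δ cos h = -0.108973 + 0.763091 = 0.654118.
Flux = S₀ · cos θ_z = 1361 × 0.654118 = 890.3 W/m².

890 W/m²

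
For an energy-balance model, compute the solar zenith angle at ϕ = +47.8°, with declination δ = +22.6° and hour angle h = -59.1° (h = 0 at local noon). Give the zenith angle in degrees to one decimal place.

cos θ_z = sin ϕ sin δ + cos ϕ cos δ cos h = 0.284688 + 0.318467 = 0.603155.
θ_z = arccos(0.603155) = 52.9°.

θ_z = 52.9°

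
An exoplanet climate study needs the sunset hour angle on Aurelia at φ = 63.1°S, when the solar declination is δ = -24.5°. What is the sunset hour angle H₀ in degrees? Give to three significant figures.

cos H₀ = −tan φ · tan δ = −tan(-63.1°) × tan(-24.500°) = -0.8983, so H₀ = 2.6866 rad = 153.93°.

H₀ = 154°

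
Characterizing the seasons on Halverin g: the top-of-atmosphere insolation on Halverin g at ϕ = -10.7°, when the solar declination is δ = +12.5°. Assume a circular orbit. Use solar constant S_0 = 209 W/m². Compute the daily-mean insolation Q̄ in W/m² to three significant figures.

cos h₀ = −tan(-10.7°) tan(+12.500°) = 0.0419, h₀ = 1.5289 rad.
Bracket: h₀ sin ϕ sin δ + cos ϕ cos δ sin h₀ = 1.5289×-0.18567×0.21644 + 0.98261×0.97630×0.99912 = -0.061441 + 0.958478 = 0.897037.
Q̄ = (S_0/π) × [bracket] = (209/π) × 0.897037 = 59.68 W/m².

Q̄ ≈ 59.7 W/m²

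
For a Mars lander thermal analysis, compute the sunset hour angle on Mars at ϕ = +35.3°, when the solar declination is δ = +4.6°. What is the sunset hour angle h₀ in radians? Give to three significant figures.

h₀ = 1.63 rad

cos h₀ = −tan ϕ · tan δ = −tan(+35.3°) × tan(+4.600°) = -0.0570, so h₀ = 1.6278 rad = 93.27°.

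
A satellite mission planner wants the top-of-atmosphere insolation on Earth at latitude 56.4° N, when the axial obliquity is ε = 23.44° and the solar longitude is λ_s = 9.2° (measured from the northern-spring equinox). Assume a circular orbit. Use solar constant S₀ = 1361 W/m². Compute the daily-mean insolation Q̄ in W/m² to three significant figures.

Solar declination: sin δ = sin ε · sin λ_s = sin 23.44° × sin 9.2° = 0.06360, so δ = +3.646°.
cos H₀ = −tan(+56.4°) tan(+3.646°) = -0.0959, H₀ = 1.6669 rad.
Bracket: H₀ sin φ sin δ + cos φ cos δ sin H₀ = 1.6669×0.83292×0.06360 + 0.55339×0.99798×0.99539 = 0.088302 + 0.549726 = 0.638028.
Q̄ = (S₀/π) × [bracket] = (1361/π) × 0.638028 = 276.4 W/m².

Q̄ ≈ 276 W/m²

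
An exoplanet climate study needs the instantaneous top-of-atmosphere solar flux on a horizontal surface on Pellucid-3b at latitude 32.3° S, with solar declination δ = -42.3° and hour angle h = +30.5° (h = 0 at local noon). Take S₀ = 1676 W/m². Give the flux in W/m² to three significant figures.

cos θ_z = sin φ sin δ + cos φ cos δ cos h = 0.359626 + 0.538675 = 0.898301.
Flux = S₀ · cos θ_z = 1676 × 0.898301 = 1506 W/m².

1.51e+03 W/m²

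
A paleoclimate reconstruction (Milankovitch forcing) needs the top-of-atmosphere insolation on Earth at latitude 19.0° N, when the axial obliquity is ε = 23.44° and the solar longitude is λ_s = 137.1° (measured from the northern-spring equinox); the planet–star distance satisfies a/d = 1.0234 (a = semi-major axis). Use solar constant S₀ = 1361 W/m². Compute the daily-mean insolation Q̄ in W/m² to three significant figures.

Q̄ ≈ 478 W/m²

Solar declination: sin δ = sin ε · sin λ_s = sin 23.44° × sin 137.1° = 0.27078, so δ = +15.711°.
cos H₀ = −tan(+19.0°) tan(+15.711°) = -0.0969, H₀ = 1.6678 rad.
Bracket: H₀ sin φ sin δ + cos φ cos δ sin H₀ = 1.6678×0.32557×0.27078 + 0.94552×0.96264×0.99530 = 0.147030 + 0.905917 = 1.052947.
Inverse-square distance factor (a/d)² = 1.0234² = 1.047348.
Q̄ = (S₀/π) × 1.047348 × [bracket] = (1361/π) × 1.047348 × 1.052947 = 477.8 W/m².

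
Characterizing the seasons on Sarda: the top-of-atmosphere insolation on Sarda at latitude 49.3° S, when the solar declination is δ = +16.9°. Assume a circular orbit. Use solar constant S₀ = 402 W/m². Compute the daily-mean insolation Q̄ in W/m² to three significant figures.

Q̄ ≈ 40.6 W/m²

cos H₀ = −tan(-49.3°) tan(+16.900°) = 0.3532, H₀ = 1.2098 rad.
Bracket: H₀ sin φ sin δ + cos φ cos δ sin H₀ = 1.2098×-0.75813×0.29070 + 0.65210×0.95681×0.93554 = -0.266626 + 0.583717 = 0.317091.
Q̄ = (S₀/π) × [bracket] = (402/π) × 0.317091 = 40.58 W/m².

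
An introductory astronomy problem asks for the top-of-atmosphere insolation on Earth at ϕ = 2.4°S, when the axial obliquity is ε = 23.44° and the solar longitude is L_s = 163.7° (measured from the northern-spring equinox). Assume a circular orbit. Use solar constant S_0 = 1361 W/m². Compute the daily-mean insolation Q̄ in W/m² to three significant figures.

Q̄ ≈ 427 W/m²

Solar declination: sin δ = sin ε · sin L_s = sin 23.44° × sin 163.7° = 0.11165, so δ = +6.410°.
cos h₀ = −tan(-2.4°) tan(+6.410°) = 0.0047, h₀ = 1.5661 rad.
Bracket: h₀ sin ϕ sin δ + cos ϕ cos δ sin h₀ = 1.5661×-0.04188×0.11165 + 0.99912×0.99375×0.99999 = -0.007323 + 0.992866 = 0.985543.
Q̄ = (S_0/π) × [bracket] = (1361/π) × 0.985543 = 427.0 W/m².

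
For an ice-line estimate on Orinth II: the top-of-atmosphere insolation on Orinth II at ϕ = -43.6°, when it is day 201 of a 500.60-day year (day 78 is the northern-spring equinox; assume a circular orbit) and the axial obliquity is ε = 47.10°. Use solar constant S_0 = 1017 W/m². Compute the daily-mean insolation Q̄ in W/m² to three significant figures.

Q̄ ≈ 0.00 W/m²

Solar longitude: L_s = 360° × (201 − 78)/500.60 = 88.454°.
sin δ = sin 47.10° × sin 88.454° = 0.73228, so δ = +47.078°.
cos h₀ = −tan(-43.6°) tan(+47.078°) = 1.0240 ≥ 1 ⇒ polar night, h₀ = 0 and Q̄ = 0.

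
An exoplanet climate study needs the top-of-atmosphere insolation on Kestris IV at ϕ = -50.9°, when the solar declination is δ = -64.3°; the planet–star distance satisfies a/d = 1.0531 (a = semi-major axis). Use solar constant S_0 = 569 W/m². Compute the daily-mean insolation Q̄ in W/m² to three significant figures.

Q̄ ≈ 441 W/m²

cos h₀ = −tan(-50.9°) tan(-64.300°) = -2.5568 ≤ −1 ⇒ polar day, h₀ = π.
Bracket: h₀ sin ϕ sin δ + cos ϕ cos δ sin h₀ = 3.1416×-0.77605×-0.90108 + 0.63068×0.43366×0.00000 = 2.196868 + 0.000000 = 2.196868.
Inverse-square distance factor (a/d)² = 1.0531² = 1.109020.
Q̄ = (S_0/π) × 1.109020 × [bracket] = (569/π) × 1.109020 × 2.196868 = 441.3 W/m².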